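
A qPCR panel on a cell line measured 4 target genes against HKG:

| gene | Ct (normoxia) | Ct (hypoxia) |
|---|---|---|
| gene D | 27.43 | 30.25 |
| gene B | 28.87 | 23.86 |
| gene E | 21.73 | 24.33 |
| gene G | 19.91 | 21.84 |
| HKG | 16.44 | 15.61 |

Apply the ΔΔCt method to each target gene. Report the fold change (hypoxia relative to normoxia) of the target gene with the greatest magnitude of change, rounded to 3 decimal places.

18.126

gene D: ΔΔCt = (30.25−15.61) − (27.43−16.44) = 14.64 − 10.99 = 3.65; fold change = 2^-3.65 = 0.080
gene B: ΔΔCt = (23.86−15.61) − (28.87−16.44) = 8.25 − 12.43 = -4.18; fold change = 2^4.18 = 18.126
gene E: ΔΔCt = (24.33−15.61) − (21.73−16.44) = 8.72 − 5.29 = 3.43; fold change = 2^-3.43 = 0.093
gene G: ΔΔCt = (21.84−15.61) − (19.91−16.44) = 6.23 − 3.47 = 2.76; fold change = 2^-2.76 = 0.148
gene B has the largest |ΔΔCt| = 4.18.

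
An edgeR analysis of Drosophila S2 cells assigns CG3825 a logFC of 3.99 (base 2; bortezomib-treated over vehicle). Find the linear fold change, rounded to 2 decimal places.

Fold change = 2^(3.99) = 15.889

15.89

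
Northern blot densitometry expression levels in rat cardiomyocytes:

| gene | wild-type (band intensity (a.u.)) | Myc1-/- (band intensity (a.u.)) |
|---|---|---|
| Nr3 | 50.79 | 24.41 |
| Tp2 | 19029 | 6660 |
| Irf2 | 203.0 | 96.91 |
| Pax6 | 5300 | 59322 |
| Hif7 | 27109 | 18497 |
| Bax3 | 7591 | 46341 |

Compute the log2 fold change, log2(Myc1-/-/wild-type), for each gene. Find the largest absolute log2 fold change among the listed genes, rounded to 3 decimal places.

3.485

log2(24.41/50.79) = -1.057  (Nr3)
log2(6660/19029) = -1.515  (Tp2)
log2(96.91/203.0) = -1.067  (Irf2)
log2(59322/5300) = 3.485  (Pax6)
log2(18497/27109) = -0.551  (Hif7)
log2(46341/7591) = 2.610  (Bax3)
The largest magnitude belongs to Pax6.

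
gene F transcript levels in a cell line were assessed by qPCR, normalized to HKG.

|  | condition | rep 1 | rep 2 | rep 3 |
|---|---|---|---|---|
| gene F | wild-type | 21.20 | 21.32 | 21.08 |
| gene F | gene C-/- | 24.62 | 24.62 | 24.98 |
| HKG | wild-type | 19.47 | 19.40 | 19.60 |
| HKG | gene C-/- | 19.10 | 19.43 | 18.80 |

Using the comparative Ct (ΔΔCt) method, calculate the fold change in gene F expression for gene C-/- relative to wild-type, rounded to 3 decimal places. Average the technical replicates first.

0.066

Mean Ct: gene F wild-type 21.200; gene F gene C-/- 24.740; HKG wild-type 19.490; HKG gene C-/- 19.110
ΔCt(wild-type) = 21.200 − 19.490 = 1.710
ΔCt(gene C-/-) = 24.740 − 19.110 = 5.630
ΔΔCt = 5.630 − 1.710 = 3.920
Fold change = 2^(−3.920) = 0.0661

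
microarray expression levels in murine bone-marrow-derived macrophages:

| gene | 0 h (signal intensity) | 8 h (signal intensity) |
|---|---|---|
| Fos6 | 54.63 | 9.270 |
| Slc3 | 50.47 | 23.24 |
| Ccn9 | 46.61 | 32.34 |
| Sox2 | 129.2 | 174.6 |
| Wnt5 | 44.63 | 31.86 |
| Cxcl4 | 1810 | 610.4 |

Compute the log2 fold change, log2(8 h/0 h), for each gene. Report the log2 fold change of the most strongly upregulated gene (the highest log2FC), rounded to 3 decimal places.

log2(9.270/54.63) = -2.559  (Fos6)
log2(23.24/50.47) = -1.119  (Slc3)
log2(32.34/46.61) = -0.527  (Ccn9)
log2(174.6/129.2) = 0.434  (Sox2)
log2(31.86/44.63) = -0.486  (Wnt5)
log2(610.4/1810) = -1.568  (Cxcl4)
Sox2 is most strongly upregulated.

0.434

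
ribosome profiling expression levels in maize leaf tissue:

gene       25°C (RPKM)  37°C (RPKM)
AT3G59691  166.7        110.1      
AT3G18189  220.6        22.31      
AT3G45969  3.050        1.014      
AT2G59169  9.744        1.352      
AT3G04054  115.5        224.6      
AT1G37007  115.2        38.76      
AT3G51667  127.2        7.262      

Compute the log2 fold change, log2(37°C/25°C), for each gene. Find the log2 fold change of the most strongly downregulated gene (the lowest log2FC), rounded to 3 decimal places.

-4.131

log2(110.1/166.7) = -0.598  (AT3G59691)
log2(22.31/220.6) = -3.306  (AT3G18189)
log2(1.014/3.050) = -1.589  (AT3G45969)
log2(1.352/9.744) = -2.849  (AT2G59169)
log2(224.6/115.5) = 0.959  (AT3G04054)
log2(38.76/115.2) = -1.572  (AT1G37007)
log2(7.262/127.2) = -4.131  (AT3G51667)
AT3G51667 is most strongly downregulated.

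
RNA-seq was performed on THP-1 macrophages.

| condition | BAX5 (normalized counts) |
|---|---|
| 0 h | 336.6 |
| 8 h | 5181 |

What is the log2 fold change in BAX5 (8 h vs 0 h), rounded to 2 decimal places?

Fold change = 5181 / 336.6 = 15.3922
log2(15.3922) = 3.944

3.94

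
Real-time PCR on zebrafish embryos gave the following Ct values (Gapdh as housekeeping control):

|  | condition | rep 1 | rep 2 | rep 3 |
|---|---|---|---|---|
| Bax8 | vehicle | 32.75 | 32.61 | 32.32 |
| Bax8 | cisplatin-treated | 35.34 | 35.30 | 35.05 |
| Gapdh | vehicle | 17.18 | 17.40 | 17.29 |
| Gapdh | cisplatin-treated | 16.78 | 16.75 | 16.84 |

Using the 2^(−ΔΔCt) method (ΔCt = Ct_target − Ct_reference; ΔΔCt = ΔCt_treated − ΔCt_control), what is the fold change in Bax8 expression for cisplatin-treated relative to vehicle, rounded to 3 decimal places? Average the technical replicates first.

Mean Ct: Bax8 vehicle 32.560; Bax8 cisplatin-treated 35.230; Gapdh vehicle 17.290; Gapdh cisplatin-treated 16.790
ΔCt(vehicle) = 32.560 − 17.290 = 15.270
ΔCt(cisplatin-treated) = 35.230 − 16.790 = 18.440
ΔΔCt = 18.440 − 15.270 = 3.170
Fold change = 2^(−3.170) = 0.1111

0.111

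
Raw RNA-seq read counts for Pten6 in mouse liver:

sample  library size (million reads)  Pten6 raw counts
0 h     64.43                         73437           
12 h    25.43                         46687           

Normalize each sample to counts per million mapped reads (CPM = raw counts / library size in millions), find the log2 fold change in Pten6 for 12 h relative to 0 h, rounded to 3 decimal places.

0.688

CPM(0 h) = 73437 / 64.43 = 1139.7951
CPM(12 h) = 46687 / 25.43 = 1835.9025
Fold change = 1835.9025 / 1139.7951 = 1.61073
log2(1.61073) = 0.6877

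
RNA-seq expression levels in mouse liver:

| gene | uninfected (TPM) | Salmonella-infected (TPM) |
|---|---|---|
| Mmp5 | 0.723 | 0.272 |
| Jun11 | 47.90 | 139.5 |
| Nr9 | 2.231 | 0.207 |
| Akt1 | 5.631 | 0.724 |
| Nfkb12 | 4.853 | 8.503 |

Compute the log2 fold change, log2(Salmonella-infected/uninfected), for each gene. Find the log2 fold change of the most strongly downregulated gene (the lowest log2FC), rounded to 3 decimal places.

-3.430

log2(0.272/0.723) = -1.410  (Mmp5)
log2(139.5/47.90) = 1.542  (Jun11)
log2(0.207/2.231) = -3.430  (Nr9)
log2(0.724/5.631) = -2.959  (Akt1)
log2(8.503/4.853) = 0.809  (Nfkb12)
Nr9 is most strongly downregulated.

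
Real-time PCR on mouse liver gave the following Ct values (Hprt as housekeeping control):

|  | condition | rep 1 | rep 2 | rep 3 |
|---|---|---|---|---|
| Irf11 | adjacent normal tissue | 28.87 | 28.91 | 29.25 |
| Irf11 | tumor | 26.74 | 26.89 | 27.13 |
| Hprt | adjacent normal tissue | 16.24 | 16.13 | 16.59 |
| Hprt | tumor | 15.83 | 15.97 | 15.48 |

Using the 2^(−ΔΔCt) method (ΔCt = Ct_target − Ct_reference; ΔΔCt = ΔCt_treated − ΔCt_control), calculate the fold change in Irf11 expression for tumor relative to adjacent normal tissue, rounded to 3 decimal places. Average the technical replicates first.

Mean Ct: Irf11 adjacent normal tissue 29.010; Irf11 tumor 26.920; Hprt adjacent normal tissue 16.320; Hprt tumor 15.760
ΔCt(adjacent normal tissue) = 29.010 − 16.320 = 12.690
ΔCt(tumor) = 26.920 − 15.760 = 11.160
ΔΔCt = 11.160 − 12.690 = -1.530
Fold change = 2^(−(-1.530)) = 2^1.530 = 2.8879

2.888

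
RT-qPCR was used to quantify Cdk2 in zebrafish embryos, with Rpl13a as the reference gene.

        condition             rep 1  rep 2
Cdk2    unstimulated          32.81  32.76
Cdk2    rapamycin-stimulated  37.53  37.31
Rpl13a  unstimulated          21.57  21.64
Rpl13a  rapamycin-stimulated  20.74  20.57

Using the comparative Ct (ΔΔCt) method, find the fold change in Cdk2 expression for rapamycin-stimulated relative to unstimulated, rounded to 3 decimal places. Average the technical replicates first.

0.021

Mean Ct: Cdk2 unstimulated 32.785; Cdk2 rapamycin-stimulated 37.420; Rpl13a unstimulated 21.605; Rpl13a rapamycin-stimulated 20.655
ΔCt(unstimulated) = 32.785 − 21.605 = 11.180
ΔCt(rapamycin-stimulated) = 37.420 − 20.655 = 16.765
ΔΔCt = 16.765 − 11.180 = 5.585
Fold change = 2^(−5.585) = 0.0208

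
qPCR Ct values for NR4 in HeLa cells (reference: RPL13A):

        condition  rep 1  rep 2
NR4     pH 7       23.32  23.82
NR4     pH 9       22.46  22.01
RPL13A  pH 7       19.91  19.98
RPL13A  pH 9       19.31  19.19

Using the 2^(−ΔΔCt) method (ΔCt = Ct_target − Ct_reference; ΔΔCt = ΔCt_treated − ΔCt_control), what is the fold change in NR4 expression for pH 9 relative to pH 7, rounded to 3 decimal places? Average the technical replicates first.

Mean Ct: NR4 pH 7 23.570; NR4 pH 9 22.235; RPL13A pH 7 19.945; RPL13A pH 9 19.250
ΔCt(pH 7) = 23.570 − 19.945 = 3.625
ΔCt(pH 9) = 22.235 − 19.250 = 2.985
ΔΔCt = 2.985 − 3.625 = -0.640
Fold change = 2^(−(-0.640)) = 2^0.640 = 1.5583

1.558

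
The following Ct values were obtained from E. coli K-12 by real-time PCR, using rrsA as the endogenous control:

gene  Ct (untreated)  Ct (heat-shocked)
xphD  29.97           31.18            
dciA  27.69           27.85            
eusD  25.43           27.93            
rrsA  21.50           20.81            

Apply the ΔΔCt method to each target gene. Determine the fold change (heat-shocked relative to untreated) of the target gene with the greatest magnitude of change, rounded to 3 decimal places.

xphD: ΔΔCt = (31.18−20.81) − (29.97−21.50) = 10.37 − 8.47 = 1.90; fold change = 2^-1.90 = 0.268
dciA: ΔΔCt = (27.85−20.81) − (27.69−21.50) = 7.04 − 6.19 = 0.85; fold change = 2^-0.85 = 0.555
eusD: ΔΔCt = (27.93−20.81) − (25.43−21.50) = 7.12 − 3.93 = 3.19; fold change = 2^-3.19 = 0.110
eusD has the largest |ΔΔCt| = 3.19.

0.110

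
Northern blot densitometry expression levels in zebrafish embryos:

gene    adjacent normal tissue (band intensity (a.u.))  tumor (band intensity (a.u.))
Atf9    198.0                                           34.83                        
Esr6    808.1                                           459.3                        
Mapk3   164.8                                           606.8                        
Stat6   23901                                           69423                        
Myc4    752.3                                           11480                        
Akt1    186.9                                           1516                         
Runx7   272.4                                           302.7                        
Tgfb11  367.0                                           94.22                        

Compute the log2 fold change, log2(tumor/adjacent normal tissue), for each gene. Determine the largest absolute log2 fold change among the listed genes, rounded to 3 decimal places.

log2(34.83/198.0) = -2.507  (Atf9)
log2(459.3/808.1) = -0.815  (Esr6)
log2(606.8/164.8) = 1.881  (Mapk3)
log2(69423/23901) = 1.538  (Stat6)
log2(11480/752.3) = 3.932  (Myc4)
log2(1516/186.9) = 3.020  (Akt1)
log2(302.7/272.4) = 0.152  (Runx7)
log2(94.22/367.0) = -1.962  (Tgfb11)
The largest magnitude belongs to Myc4.

3.932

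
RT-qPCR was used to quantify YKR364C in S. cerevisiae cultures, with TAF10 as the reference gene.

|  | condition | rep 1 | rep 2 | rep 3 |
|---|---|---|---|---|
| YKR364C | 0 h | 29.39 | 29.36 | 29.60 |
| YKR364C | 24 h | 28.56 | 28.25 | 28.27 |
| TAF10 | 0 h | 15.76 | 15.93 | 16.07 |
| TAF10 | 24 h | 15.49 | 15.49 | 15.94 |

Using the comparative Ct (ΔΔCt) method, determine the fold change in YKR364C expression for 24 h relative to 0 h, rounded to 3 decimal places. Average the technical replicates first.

1.753

Mean Ct: YKR364C 0 h 29.450; YKR364C 24 h 28.360; TAF10 0 h 15.920; TAF10 24 h 15.640
ΔCt(0 h) = 29.450 − 15.920 = 13.530
ΔCt(24 h) = 28.360 − 15.640 = 12.720
ΔΔCt = 12.720 − 13.530 = -0.810
Fold change = 2^(−(-0.810)) = 2^0.810 = 1.7532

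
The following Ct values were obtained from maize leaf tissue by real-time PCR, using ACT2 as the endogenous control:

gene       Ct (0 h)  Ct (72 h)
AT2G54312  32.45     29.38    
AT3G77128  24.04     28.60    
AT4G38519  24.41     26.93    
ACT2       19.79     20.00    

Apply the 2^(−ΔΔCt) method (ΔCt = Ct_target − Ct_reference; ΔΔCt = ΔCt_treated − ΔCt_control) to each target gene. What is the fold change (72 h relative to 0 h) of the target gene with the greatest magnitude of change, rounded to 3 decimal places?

AT2G54312: ΔΔCt = (29.38−20.00) − (32.45−19.79) = 9.38 − 12.66 = -3.28; fold change = 2^3.28 = 9.714
AT3G77128: ΔΔCt = (28.60−20.00) − (24.04−19.79) = 8.60 − 4.25 = 4.35; fold change = 2^-4.35 = 0.049
AT4G38519: ΔΔCt = (26.93−20.00) − (24.41−19.79) = 6.93 − 4.62 = 2.31; fold change = 2^-2.31 = 0.202
AT3G77128 has the largest |ΔΔCt| = 4.35.

0.049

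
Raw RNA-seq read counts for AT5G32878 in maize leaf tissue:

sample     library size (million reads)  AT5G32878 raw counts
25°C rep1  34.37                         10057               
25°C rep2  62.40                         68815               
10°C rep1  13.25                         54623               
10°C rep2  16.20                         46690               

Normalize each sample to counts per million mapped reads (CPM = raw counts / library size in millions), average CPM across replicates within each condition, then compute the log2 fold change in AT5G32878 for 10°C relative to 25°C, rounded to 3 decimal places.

CPM(25°C rep1) = 10057 / 34.37 = 292.6098
CPM(25°C rep2) = 68815 / 62.40 = 1102.8045
CPM(10°C rep1) = 54623 / 13.25 = 4122.4906
CPM(10°C rep2) = 46690 / 16.20 = 2882.0988
mean CPM(25°C) = 697.7072; mean CPM(10°C) = 3502.2947
Fold change = 3502.2947 / 697.7072 = 5.01972
log2(5.01972) = 2.3276

2.328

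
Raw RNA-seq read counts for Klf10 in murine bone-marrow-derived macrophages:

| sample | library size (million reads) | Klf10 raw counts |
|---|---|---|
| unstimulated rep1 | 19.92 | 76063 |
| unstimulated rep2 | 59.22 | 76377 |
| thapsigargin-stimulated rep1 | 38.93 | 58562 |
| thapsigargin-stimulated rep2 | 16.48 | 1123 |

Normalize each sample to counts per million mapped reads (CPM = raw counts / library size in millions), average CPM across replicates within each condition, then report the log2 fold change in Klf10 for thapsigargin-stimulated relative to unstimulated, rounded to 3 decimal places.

-1.700

CPM(unstimulated rep1) = 76063 / 19.92 = 3818.4237
CPM(unstimulated rep2) = 76377 / 59.22 = 1289.7163
CPM(thapsigargin-stimulated rep1) = 58562 / 38.93 = 1504.2898
CPM(thapsigargin-stimulated rep2) = 1123 / 16.48 = 68.1432
mean CPM(unstimulated) = 2554.0700; mean CPM(thapsigargin-stimulated) = 786.2165
Fold change = 786.2165 / 2554.0700 = 0.30783
log2(0.30783) = -1.6998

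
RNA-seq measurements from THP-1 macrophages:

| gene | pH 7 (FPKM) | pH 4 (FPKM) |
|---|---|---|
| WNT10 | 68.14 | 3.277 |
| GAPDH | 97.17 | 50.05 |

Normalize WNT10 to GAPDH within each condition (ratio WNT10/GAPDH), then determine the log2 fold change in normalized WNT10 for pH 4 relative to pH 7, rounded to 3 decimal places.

-3.421

WNT10/GAPDH (pH 7) = 68.14 / 97.17 = 0.70125
WNT10/GAPDH (pH 4) = 3.277 / 50.05 = 0.065475
Fold change = 0.065475 / 0.70125 = 0.0934
log2(0.0934) = -3.4209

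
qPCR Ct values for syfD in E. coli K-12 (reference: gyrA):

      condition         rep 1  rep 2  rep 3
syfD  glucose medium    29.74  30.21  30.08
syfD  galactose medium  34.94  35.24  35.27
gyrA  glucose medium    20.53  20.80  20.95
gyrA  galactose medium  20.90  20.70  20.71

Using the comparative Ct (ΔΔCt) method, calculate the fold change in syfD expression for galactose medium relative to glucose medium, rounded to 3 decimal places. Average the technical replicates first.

0.029

Mean Ct: syfD glucose medium 30.010; syfD galactose medium 35.150; gyrA glucose medium 20.760; gyrA galactose medium 20.770
ΔCt(glucose medium) = 30.010 − 20.760 = 9.250
ΔCt(galactose medium) = 35.150 − 20.770 = 14.380
ΔΔCt = 14.380 − 9.250 = 5.130
Fold change = 2^(−5.130) = 0.0286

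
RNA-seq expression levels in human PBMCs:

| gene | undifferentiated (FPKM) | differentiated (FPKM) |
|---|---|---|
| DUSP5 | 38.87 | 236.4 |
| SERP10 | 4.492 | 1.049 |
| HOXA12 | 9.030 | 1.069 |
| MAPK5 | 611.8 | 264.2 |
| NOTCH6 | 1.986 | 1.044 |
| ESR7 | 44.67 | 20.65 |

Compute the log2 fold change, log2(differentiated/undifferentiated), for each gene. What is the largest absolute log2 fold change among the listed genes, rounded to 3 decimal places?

log2(236.4/38.87) = 2.605  (DUSP5)
log2(1.049/4.492) = -2.098  (SERP10)
log2(1.069/9.030) = -3.078  (HOXA12)
log2(264.2/611.8) = -1.211  (MAPK5)
log2(1.044/1.986) = -0.928  (NOTCH6)
log2(20.65/44.67) = -1.113  (ESR7)
The largest magnitude belongs to HOXA12.

3.078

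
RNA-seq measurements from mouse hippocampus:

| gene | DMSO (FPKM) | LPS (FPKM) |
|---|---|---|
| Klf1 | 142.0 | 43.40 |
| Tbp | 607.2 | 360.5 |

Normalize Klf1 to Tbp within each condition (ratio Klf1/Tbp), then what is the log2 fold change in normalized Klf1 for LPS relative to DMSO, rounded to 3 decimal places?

-0.958

Klf1/Tbp (DMSO) = 142.0 / 607.2 = 0.23386
Klf1/Tbp (LPS) = 43.40 / 360.5 = 0.12039
Fold change = 0.12039 / 0.23386 = 0.5148
log2(0.5148) = -0.9580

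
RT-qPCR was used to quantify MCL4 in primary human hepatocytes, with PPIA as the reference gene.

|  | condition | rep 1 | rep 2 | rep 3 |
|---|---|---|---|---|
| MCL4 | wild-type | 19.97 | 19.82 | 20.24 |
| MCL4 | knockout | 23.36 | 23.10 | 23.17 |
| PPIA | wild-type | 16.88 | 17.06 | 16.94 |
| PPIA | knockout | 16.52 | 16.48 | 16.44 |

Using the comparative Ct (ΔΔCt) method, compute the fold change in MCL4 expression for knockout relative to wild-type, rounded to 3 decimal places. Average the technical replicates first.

Mean Ct: MCL4 wild-type 20.010; MCL4 knockout 23.210; PPIA wild-type 16.960; PPIA knockout 16.480
ΔCt(wild-type) = 20.010 − 16.960 = 3.050
ΔCt(knockout) = 23.210 − 16.480 = 6.730
ΔΔCt = 6.730 − 3.050 = 3.680
Fold change = 2^(−3.680) = 0.0780

0.078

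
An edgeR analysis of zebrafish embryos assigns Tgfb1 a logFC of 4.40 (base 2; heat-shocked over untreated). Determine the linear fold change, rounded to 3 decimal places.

Fold change = 2^(4.40) = 21.1121

21.112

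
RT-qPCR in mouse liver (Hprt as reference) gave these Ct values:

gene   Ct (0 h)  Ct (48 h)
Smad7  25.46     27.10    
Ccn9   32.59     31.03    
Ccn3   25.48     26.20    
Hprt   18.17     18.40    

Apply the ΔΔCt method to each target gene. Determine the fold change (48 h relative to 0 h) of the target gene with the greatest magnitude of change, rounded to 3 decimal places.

3.458

Smad7: ΔΔCt = (27.10−18.40) − (25.46−18.17) = 8.70 − 7.29 = 1.41; fold change = 2^-1.41 = 0.376
Ccn9: ΔΔCt = (31.03−18.40) − (32.59−18.17) = 12.63 − 14.42 = -1.79; fold change = 2^1.79 = 3.458
Ccn3: ΔΔCt = (26.20−18.40) − (25.48−18.17) = 7.80 − 7.31 = 0.49; fold change = 2^-0.49 = 0.712
Ccn9 has the largest |ΔΔCt| = 1.79.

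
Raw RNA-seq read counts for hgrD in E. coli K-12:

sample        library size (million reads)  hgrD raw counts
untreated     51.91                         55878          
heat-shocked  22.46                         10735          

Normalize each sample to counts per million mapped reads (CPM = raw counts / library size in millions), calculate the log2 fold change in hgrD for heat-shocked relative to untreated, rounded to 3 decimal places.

CPM(untreated) = 55878 / 51.91 = 1076.4400
CPM(heat-shocked) = 10735 / 22.46 = 477.9608
Fold change = 477.9608 / 1076.4400 = 0.44402
log2(0.44402) = -1.1713

-1.171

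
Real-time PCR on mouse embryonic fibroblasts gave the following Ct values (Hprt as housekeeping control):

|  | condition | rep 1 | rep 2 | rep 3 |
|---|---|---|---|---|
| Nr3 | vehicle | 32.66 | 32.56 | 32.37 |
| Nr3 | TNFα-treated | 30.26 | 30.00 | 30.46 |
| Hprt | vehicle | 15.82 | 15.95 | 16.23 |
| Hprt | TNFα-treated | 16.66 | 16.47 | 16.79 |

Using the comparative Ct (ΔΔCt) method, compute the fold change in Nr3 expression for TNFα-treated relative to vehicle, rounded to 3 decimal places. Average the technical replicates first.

Mean Ct: Nr3 vehicle 32.530; Nr3 TNFα-treated 30.240; Hprt vehicle 16.000; Hprt TNFα-treated 16.640
ΔCt(vehicle) = 32.530 − 16.000 = 16.530
ΔCt(TNFα-treated) = 30.240 − 16.640 = 13.600
ΔΔCt = 13.600 − 16.530 = -2.930
Fold change = 2^(−(-2.930)) = 2^2.930 = 7.6211

7.621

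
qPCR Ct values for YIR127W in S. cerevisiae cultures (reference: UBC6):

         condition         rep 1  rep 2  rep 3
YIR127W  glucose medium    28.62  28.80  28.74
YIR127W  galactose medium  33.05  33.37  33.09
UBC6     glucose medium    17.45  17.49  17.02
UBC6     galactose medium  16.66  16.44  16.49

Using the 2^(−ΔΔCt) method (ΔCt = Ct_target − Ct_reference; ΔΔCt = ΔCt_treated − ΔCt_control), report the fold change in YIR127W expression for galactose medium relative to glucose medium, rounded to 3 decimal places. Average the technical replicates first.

Mean Ct: YIR127W glucose medium 28.720; YIR127W galactose medium 33.170; UBC6 glucose medium 17.320; UBC6 galactose medium 16.530
ΔCt(glucose medium) = 28.720 − 17.320 = 11.400
ΔCt(galactose medium) = 33.170 − 16.530 = 16.640
ΔΔCt = 16.640 − 11.400 = 5.240
Fold change = 2^(−5.240) = 0.0265

0.026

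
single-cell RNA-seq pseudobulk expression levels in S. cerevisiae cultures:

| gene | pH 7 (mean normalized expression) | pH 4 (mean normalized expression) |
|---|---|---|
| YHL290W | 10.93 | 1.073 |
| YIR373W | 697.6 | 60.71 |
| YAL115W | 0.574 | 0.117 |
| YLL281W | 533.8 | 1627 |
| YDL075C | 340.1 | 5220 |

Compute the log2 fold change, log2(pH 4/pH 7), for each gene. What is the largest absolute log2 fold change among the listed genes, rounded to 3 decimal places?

log2(1.073/10.93) = -3.349  (YHL290W)
log2(60.71/697.6) = -3.522  (YIR373W)
log2(0.117/0.574) = -2.295  (YAL115W)
log2(1627/533.8) = 1.608  (YLL281W)
log2(5220/340.1) = 3.940  (YDL075C)
The largest magnitude belongs to YDL075C.

3.940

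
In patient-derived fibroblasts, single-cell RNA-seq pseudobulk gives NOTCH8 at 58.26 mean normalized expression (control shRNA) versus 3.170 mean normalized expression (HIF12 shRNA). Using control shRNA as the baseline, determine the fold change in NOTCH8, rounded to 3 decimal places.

Fold change = 3.170 / 58.26 = 0.0544
NOTCH8 is downregulated.

0.054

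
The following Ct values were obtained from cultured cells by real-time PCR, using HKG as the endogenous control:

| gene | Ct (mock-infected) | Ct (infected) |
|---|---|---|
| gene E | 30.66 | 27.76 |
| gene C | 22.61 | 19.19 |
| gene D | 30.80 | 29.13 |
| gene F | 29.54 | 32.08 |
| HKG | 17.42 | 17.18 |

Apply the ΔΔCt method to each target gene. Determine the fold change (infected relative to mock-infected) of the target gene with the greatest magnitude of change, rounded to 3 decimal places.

9.063

gene E: ΔΔCt = (27.76−17.18) − (30.66−17.42) = 10.58 − 13.24 = -2.66; fold change = 2^2.66 = 6.320
gene C: ΔΔCt = (19.19−17.18) − (22.61−17.42) = 2.01 − 5.19 = -3.18; fold change = 2^3.18 = 9.063
gene D: ΔΔCt = (29.13−17.18) − (30.80−17.42) = 11.95 − 13.38 = -1.43; fold change = 2^1.43 = 2.694
gene F: ΔΔCt = (32.08−17.18) − (29.54−17.42) = 14.90 − 12.12 = 2.78; fold change = 2^-2.78 = 0.146
gene C has the largest |ΔΔCt| = 3.18.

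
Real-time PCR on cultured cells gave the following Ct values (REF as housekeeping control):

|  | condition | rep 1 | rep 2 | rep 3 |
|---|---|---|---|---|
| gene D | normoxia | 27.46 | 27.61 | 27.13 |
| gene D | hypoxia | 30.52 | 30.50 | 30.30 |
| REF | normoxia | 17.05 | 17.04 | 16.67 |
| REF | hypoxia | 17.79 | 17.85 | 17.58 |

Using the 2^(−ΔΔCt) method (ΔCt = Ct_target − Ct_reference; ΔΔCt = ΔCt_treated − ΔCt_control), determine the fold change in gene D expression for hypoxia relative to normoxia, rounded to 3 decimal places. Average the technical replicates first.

0.215

Mean Ct: gene D normoxia 27.400; gene D hypoxia 30.440; REF normoxia 16.920; REF hypoxia 17.740
ΔCt(normoxia) = 27.400 − 16.920 = 10.480
ΔCt(hypoxia) = 30.440 − 17.740 = 12.700
ΔΔCt = 12.700 − 10.480 = 2.220
Fold change = 2^(−2.220) = 0.2146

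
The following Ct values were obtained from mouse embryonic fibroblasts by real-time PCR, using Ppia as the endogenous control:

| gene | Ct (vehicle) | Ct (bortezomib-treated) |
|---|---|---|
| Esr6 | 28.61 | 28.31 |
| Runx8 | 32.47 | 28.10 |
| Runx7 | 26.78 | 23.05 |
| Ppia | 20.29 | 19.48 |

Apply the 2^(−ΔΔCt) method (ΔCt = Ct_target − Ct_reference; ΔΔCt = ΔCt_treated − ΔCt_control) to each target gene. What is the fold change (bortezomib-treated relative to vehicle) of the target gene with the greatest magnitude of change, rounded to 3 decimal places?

11.794

Esr6: ΔΔCt = (28.31−19.48) − (28.61−20.29) = 8.83 − 8.32 = 0.51; fold change = 2^-0.51 = 0.702
Runx8: ΔΔCt = (28.10−19.48) − (32.47−20.29) = 8.62 − 12.18 = -3.56; fold change = 2^3.56 = 11.794
Runx7: ΔΔCt = (23.05−19.48) − (26.78−20.29) = 3.57 − 6.49 = -2.92; fold change = 2^2.92 = 7.568
Runx8 has the largest |ΔΔCt| = 3.56.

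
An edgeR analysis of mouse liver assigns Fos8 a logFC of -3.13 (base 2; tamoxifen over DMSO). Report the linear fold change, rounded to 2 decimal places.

Fold change = 2^(-3.13) = 0.114

0.11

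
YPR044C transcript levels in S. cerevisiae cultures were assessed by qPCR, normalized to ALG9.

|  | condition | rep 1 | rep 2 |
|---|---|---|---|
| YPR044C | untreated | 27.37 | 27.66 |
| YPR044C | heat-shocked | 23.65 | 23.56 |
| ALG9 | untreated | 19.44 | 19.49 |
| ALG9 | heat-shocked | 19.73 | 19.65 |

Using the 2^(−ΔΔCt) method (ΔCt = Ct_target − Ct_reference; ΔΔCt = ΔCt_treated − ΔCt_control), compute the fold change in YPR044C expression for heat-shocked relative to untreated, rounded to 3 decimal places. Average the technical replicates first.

Mean Ct: YPR044C untreated 27.515; YPR044C heat-shocked 23.605; ALG9 untreated 19.465; ALG9 heat-shocked 19.690
ΔCt(untreated) = 27.515 − 19.465 = 8.050
ΔCt(heat-shocked) = 23.605 − 19.690 = 3.915
ΔΔCt = 3.915 − 8.050 = -4.135
Fold change = 2^(−(-4.135)) = 2^4.135 = 17.5695

17.569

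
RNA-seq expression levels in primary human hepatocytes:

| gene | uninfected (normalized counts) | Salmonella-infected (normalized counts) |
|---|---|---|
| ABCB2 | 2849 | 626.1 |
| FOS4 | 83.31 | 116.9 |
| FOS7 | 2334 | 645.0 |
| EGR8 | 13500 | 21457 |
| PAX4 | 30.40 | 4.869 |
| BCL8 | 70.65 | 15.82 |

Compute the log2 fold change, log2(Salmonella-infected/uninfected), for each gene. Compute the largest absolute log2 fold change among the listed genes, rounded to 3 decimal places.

2.642

log2(626.1/2849) = -2.186  (ABCB2)
log2(116.9/83.31) = 0.489  (FOS4)
log2(645.0/2334) = -1.855  (FOS7)
log2(21457/13500) = 0.668  (EGR8)
log2(4.869/30.40) = -2.642  (PAX4)
log2(15.82/70.65) = -2.159  (BCL8)
The largest magnitude belongs to PAX4.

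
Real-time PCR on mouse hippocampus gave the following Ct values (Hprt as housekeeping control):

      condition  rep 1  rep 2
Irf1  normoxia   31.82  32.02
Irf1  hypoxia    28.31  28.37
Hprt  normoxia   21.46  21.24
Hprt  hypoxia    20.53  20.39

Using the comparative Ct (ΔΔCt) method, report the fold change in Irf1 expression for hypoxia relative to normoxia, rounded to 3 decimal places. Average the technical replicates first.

6.453

Mean Ct: Irf1 normoxia 31.920; Irf1 hypoxia 28.340; Hprt normoxia 21.350; Hprt hypoxia 20.460
ΔCt(normoxia) = 31.920 − 21.350 = 10.570
ΔCt(hypoxia) = 28.340 − 20.460 = 7.880
ΔΔCt = 7.880 − 10.570 = -2.690
Fold change = 2^(−(-2.690)) = 2^2.690 = 6.4531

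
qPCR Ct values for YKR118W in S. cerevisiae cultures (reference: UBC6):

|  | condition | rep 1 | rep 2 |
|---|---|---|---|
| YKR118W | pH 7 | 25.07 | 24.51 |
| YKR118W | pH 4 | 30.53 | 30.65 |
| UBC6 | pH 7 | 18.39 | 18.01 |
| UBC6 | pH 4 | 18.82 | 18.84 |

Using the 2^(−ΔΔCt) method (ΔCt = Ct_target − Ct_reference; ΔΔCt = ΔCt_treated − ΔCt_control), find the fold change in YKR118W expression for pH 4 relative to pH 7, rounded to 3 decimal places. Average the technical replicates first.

0.028

Mean Ct: YKR118W pH 7 24.790; YKR118W pH 4 30.590; UBC6 pH 7 18.200; UBC6 pH 4 18.830
ΔCt(pH 7) = 24.790 − 18.200 = 6.590
ΔCt(pH 4) = 30.590 − 18.830 = 11.760
ΔΔCt = 11.760 − 6.590 = 5.170
Fold change = 2^(−5.170) = 0.0278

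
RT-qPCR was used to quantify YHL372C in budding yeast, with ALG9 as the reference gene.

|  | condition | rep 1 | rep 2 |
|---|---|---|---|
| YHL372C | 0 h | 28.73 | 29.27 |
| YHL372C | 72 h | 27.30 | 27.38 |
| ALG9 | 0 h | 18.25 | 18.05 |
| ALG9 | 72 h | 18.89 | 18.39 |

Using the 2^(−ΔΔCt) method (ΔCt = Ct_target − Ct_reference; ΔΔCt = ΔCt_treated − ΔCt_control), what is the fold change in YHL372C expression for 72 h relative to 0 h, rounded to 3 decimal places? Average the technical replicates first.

Mean Ct: YHL372C 0 h 29.000; YHL372C 72 h 27.340; ALG9 0 h 18.150; ALG9 72 h 18.640
ΔCt(0 h) = 29.000 − 18.150 = 10.850
ΔCt(72 h) = 27.340 − 18.640 = 8.700
ΔΔCt = 8.700 − 10.850 = -2.150
Fold change = 2^(−(-2.150)) = 2^2.150 = 4.4383

4.438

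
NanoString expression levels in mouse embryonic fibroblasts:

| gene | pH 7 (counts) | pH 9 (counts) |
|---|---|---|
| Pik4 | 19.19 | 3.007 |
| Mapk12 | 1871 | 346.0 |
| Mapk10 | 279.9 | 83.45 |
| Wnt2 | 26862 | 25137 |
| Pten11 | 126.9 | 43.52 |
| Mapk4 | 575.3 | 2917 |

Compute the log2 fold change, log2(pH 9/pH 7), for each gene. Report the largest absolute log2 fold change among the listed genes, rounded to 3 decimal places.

2.674

log2(3.007/19.19) = -2.674  (Pik4)
log2(346.0/1871) = -2.435  (Mapk12)
log2(83.45/279.9) = -1.746  (Mapk10)
log2(25137/26862) = -0.096  (Wnt2)
log2(43.52/126.9) = -1.544  (Pten11)
log2(2917/575.3) = 2.342  (Mapk4)
The largest magnitude belongs to Pik4.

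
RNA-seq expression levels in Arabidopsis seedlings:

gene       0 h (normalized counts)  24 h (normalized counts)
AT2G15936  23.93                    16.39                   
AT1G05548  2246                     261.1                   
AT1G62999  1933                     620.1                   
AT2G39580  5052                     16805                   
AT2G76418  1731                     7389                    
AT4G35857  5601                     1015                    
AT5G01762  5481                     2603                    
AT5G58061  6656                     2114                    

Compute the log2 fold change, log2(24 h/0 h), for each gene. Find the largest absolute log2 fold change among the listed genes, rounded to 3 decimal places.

log2(16.39/23.93) = -0.546  (AT2G15936)
log2(261.1/2246) = -3.105  (AT1G05548)
log2(620.1/1933) = -1.640  (AT1G62999)
log2(16805/5052) = 1.734  (AT2G39580)
log2(7389/1731) = 2.094  (AT2G76418)
log2(1015/5601) = -2.464  (AT4G35857)
log2(2603/5481) = -1.074  (AT5G01762)
log2(2114/6656) = -1.655  (AT5G58061)
The largest magnitude belongs to AT1G05548.

3.105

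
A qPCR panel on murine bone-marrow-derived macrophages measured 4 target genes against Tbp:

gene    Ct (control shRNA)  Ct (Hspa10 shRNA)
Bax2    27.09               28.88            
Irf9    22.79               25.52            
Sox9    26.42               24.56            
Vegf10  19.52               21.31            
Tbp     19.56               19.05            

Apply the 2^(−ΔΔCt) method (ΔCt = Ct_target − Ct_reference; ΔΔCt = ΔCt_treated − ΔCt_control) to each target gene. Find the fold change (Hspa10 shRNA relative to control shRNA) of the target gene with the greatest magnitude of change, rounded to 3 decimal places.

0.106

Bax2: ΔΔCt = (28.88−19.05) − (27.09−19.56) = 9.83 − 7.53 = 2.30; fold change = 2^-2.30 = 0.203
Irf9: ΔΔCt = (25.52−19.05) − (22.79−19.56) = 6.47 − 3.23 = 3.24; fold change = 2^-3.24 = 0.106
Sox9: ΔΔCt = (24.56−19.05) − (26.42−19.56) = 5.51 − 6.86 = -1.35; fold change = 2^1.35 = 2.549
Vegf10: ΔΔCt = (21.31−19.05) − (19.52−19.56) = 2.26 − (-0.04) = 2.30; fold change = 2^-2.30 = 0.203
Irf9 has the largest |ΔΔCt| = 3.24.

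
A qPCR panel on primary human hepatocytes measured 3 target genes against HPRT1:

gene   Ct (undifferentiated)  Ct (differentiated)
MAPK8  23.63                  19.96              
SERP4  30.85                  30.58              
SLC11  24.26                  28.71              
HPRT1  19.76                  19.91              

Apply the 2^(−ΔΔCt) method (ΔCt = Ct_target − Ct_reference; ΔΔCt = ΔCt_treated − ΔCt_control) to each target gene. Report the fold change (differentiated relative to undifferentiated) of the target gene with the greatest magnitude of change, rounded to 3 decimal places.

0.051

MAPK8: ΔΔCt = (19.96−19.91) − (23.63−19.76) = 0.05 − 3.87 = -3.82; fold change = 2^3.82 = 14.123
SERP4: ΔΔCt = (30.58−19.91) − (30.85−19.76) = 10.67 − 11.09 = -0.42; fold change = 2^0.42 = 1.338
SLC11: ΔΔCt = (28.71−19.91) − (24.26−19.76) = 8.80 − 4.50 = 4.30; fold change = 2^-4.30 = 0.051
SLC11 has the largest |ΔΔCt| = 4.30.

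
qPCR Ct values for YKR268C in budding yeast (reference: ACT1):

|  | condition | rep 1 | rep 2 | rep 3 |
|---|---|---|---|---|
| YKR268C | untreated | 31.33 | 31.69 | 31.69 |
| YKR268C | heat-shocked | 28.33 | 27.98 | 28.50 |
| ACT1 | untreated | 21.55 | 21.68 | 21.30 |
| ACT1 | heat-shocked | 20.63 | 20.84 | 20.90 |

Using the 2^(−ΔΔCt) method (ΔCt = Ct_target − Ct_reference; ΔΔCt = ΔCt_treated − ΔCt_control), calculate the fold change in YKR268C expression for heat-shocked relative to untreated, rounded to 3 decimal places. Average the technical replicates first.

5.979

Mean Ct: YKR268C untreated 31.570; YKR268C heat-shocked 28.270; ACT1 untreated 21.510; ACT1 heat-shocked 20.790
ΔCt(untreated) = 31.570 − 21.510 = 10.060
ΔCt(heat-shocked) = 28.270 − 20.790 = 7.480
ΔΔCt = 7.480 − 10.060 = -2.580
Fold change = 2^(−(-2.580)) = 2^2.580 = 5.9794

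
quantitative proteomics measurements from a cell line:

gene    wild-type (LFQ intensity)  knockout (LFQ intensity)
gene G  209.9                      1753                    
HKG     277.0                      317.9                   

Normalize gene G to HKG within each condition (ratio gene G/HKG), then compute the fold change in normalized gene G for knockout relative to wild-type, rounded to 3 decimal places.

gene G/HKG (wild-type) = 209.9 / 277.0 = 0.75776
gene G/HKG (knockout) = 1753 / 317.9 = 5.5143
Fold change = 5.5143 / 0.75776 = 7.2771

7.277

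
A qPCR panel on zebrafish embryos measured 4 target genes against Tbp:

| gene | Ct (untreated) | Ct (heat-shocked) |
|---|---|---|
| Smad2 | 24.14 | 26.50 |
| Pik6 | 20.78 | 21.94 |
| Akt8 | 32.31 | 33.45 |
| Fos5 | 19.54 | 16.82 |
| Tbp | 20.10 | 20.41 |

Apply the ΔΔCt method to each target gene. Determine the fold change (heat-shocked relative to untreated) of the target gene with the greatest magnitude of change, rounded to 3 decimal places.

Smad2: ΔΔCt = (26.50−20.41) − (24.14−20.10) = 6.09 − 4.04 = 2.05; fold change = 2^-2.05 = 0.241
Pik6: ΔΔCt = (21.94−20.41) − (20.78−20.10) = 1.53 − 0.68 = 0.85; fold change = 2^-0.85 = 0.555
Akt8: ΔΔCt = (33.45−20.41) − (32.31−20.10) = 13.04 − 12.21 = 0.83; fold change = 2^-0.83 = 0.563
Fos5: ΔΔCt = (16.82−20.41) − (19.54−20.10) = -3.59 − (-0.56) = -3.03; fold change = 2^3.03 = 8.168
Fos5 has the largest |ΔΔCt| = 3.03.

8.168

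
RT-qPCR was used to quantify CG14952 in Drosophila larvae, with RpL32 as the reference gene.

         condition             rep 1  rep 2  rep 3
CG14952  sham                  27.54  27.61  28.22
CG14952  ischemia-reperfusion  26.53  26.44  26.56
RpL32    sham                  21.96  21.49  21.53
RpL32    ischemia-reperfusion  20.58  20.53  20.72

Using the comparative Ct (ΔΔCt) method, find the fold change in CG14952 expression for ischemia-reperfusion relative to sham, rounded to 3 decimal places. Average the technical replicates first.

1.173

Mean Ct: CG14952 sham 27.790; CG14952 ischemia-reperfusion 26.510; RpL32 sham 21.660; RpL32 ischemia-reperfusion 20.610
ΔCt(sham) = 27.790 − 21.660 = 6.130
ΔCt(ischemia-reperfusion) = 26.510 − 20.610 = 5.900
ΔΔCt = 5.900 − 6.130 = -0.230
Fold change = 2^(−(-0.230)) = 2^0.230 = 1.1728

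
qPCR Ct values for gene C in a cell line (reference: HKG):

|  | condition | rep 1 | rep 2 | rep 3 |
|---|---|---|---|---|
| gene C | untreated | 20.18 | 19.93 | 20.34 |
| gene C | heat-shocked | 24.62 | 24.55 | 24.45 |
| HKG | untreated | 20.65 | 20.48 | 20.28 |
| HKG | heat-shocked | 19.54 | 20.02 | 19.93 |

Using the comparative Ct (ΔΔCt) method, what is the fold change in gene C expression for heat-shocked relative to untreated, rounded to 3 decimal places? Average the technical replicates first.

0.031

Mean Ct: gene C untreated 20.150; gene C heat-shocked 24.540; HKG untreated 20.470; HKG heat-shocked 19.830
ΔCt(untreated) = 20.150 − 20.470 = -0.320
ΔCt(heat-shocked) = 24.540 − 19.830 = 4.710
ΔΔCt = 4.710 − (-0.320) = 5.030
Fold change = 2^(−5.030) = 0.0306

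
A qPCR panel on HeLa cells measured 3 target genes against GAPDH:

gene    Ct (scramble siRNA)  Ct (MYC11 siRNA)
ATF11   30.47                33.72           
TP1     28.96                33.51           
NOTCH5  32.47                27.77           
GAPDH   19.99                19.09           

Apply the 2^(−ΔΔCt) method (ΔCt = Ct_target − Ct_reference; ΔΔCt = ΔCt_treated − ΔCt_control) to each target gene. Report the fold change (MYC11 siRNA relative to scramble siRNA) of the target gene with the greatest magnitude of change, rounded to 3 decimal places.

0.023

ATF11: ΔΔCt = (33.72−19.09) − (30.47−19.99) = 14.63 − 10.48 = 4.15; fold change = 2^-4.15 = 0.056
TP1: ΔΔCt = (33.51−19.09) − (28.96−19.99) = 14.42 − 8.97 = 5.45; fold change = 2^-5.45 = 0.023
NOTCH5: ΔΔCt = (27.77−19.09) − (32.47−19.99) = 8.68 − 12.48 = -3.80; fold change = 2^3.80 = 13.929
TP1 has the largest |ΔΔCt| = 5.45.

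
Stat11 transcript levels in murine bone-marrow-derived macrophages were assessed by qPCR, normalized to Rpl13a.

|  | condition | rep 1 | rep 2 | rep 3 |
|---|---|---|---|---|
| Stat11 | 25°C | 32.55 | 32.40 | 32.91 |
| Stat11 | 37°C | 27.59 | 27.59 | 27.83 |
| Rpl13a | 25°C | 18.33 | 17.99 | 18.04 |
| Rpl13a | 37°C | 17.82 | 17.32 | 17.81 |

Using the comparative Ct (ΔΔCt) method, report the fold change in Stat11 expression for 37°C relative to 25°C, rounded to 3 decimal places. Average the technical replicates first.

Mean Ct: Stat11 25°C 32.620; Stat11 37°C 27.670; Rpl13a 25°C 18.120; Rpl13a 37°C 17.650
ΔCt(25°C) = 32.620 − 18.120 = 14.500
ΔCt(37°C) = 27.670 − 17.650 = 10.020
ΔΔCt = 10.020 − 14.500 = -4.480
Fold change = 2^(−(-4.480)) = 2^4.480 = 22.3159

22.316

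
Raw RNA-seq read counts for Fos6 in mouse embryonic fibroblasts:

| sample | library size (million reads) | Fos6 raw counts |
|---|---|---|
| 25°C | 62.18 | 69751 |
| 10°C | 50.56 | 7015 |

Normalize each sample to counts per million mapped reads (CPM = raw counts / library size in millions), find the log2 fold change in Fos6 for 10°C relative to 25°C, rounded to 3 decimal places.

-3.015

CPM(25°C) = 69751 / 62.18 = 1121.7594
CPM(10°C) = 7015 / 50.56 = 138.7460
Fold change = 138.7460 / 1121.7594 = 0.12369
log2(0.12369) = -3.0152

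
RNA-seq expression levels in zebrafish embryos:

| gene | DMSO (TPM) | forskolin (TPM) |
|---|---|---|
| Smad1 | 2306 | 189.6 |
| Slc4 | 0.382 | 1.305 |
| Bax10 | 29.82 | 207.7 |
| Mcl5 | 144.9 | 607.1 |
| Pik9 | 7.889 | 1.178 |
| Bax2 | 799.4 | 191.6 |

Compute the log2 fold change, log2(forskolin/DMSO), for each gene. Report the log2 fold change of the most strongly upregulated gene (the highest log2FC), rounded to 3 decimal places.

2.800

log2(189.6/2306) = -3.604  (Smad1)
log2(1.305/0.382) = 1.772  (Slc4)
log2(207.7/29.82) = 2.800  (Bax10)
log2(607.1/144.9) = 2.067  (Mcl5)
log2(1.178/7.889) = -2.744  (Pik9)
log2(191.6/799.4) = -2.061  (Bax2)
Bax10 is most strongly upregulated.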